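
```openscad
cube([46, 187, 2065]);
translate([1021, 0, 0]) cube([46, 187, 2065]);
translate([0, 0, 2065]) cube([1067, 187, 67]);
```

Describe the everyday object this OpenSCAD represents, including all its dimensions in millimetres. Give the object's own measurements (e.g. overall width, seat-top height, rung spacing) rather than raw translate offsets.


A door frame. The clear opening is 975 mm wide and 2065 mm high. Two 46 mm wide jambs, 187 mm deep, stand either side of the opening from the floor to the top of the opening. A 67 mm thick head sits across the top of both jambs, spanning the full outside width of the frame.


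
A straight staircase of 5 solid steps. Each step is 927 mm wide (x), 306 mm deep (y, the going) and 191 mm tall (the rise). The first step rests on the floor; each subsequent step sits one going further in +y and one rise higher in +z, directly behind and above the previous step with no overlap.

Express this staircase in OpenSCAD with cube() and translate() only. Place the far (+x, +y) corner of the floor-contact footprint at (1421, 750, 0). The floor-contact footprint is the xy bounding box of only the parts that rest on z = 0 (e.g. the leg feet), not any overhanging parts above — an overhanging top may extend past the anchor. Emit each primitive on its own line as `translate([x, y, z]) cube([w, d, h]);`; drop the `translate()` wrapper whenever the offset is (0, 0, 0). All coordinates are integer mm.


translate([494, 444, 0]) cube([927, 306, 191]);
translate([494, 750, 191]) cube([927, 306, 191]);
translate([494, 1056, 382]) cube([927, 306, 191]);
translate([494, 1362, 573]) cube([927, 306, 191]);
translate([494, 1668, 764]) cube([927, 306, 191]);


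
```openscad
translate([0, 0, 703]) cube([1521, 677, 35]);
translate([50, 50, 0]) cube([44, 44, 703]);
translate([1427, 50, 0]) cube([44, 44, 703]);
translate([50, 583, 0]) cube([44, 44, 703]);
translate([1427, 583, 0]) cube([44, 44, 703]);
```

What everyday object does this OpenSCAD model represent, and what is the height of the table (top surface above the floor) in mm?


A table. The table height is 738 mm.

A 1521×677×35 slab sits at z = 703 on four 44 mm square posts — a table. The top surface is at 703 + 35 = 738 mm.


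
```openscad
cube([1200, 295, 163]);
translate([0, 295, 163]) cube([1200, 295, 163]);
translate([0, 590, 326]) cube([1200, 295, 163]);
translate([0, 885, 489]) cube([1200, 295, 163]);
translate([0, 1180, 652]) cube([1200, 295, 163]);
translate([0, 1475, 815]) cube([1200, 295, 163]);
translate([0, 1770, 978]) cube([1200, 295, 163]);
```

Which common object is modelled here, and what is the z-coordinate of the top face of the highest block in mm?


A staircase. The total rise is 1141 mm.

7 identical blocks, each offset up and back from the previous — a staircase. Each step is 163 mm tall and there are 7 of them, so the total rise is 7 × 163 = 1141 mm.


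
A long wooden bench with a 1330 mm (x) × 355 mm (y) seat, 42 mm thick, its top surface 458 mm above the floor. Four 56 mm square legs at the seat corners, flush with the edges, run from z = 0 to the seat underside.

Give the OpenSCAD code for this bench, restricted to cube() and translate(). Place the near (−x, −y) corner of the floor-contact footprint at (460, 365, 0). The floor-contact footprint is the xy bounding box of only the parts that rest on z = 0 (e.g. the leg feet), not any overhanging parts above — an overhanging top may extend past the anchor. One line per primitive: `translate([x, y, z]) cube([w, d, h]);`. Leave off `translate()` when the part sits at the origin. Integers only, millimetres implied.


// leg_h = 458 − 42 = 416
translate([460, 365, 416]) cube([1330, 355, 42]);
translate([460, 365, 0]) cube([56, 56, 416]);
translate([460, 664, 0]) cube([56, 56, 416]);
translate([1734, 365, 0]) cube([56, 56, 416]);
translate([1734, 664, 0]) cube([56, 56, 416]);


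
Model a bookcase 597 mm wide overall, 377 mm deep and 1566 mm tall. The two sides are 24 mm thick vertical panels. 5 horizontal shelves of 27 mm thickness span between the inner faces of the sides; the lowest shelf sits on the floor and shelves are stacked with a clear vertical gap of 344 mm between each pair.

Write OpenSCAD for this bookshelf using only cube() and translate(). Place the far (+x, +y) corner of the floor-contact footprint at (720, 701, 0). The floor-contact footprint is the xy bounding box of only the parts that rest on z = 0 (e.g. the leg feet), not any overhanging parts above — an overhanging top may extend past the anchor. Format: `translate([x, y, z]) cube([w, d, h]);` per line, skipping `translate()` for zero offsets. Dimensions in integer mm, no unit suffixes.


translate([123, 324, 0]) cube([24, 377, 1566]);
translate([696, 324, 0]) cube([24, 377, 1566]);
translate([147, 324, 0]) cube([549, 377, 27]);
translate([147, 324, 371]) cube([549, 377, 27]);
translate([147, 324, 742]) cube([549, 377, 27]);
translate([147, 324, 1113]) cube([549, 377, 27]);
translate([147, 324, 1484]) cube([549, 377, 27]);


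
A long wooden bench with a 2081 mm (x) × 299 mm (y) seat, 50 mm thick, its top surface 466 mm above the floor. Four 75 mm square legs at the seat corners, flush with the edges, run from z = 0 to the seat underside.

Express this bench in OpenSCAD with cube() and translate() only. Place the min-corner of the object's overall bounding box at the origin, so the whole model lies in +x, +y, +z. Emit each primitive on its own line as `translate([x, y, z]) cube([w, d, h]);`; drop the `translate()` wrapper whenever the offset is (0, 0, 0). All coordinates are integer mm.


// leg_h = 466 − 50 = 416
translate([0, 0, 416]) cube([2081, 299, 50]);
cube([75, 75, 416]);
translate([0, 224, 0]) cube([75, 75, 416]);
translate([2006, 0, 0]) cube([75, 75, 416]);
translate([2006, 224, 0]) cube([75, 75, 416]);


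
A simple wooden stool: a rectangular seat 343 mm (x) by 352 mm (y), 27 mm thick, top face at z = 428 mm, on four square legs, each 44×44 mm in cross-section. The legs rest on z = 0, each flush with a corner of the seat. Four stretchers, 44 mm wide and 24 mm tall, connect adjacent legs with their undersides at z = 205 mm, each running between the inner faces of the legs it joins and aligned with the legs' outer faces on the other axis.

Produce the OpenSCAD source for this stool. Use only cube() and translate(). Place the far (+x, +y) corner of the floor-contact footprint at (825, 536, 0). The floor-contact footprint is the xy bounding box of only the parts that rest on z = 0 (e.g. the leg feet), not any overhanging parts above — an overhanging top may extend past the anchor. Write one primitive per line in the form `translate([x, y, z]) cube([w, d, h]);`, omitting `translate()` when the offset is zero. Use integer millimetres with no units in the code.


translate([482, 184, 401]) cube([343, 352, 27]);
translate([482, 184, 0]) cube([44, 44, 401]);
translate([781, 184, 0]) cube([44, 44, 401]);
translate([482, 492, 0]) cube([44, 44, 401]);
translate([781, 492, 0]) cube([44, 44, 401]);
translate([526, 184, 205]) cube([255, 44, 24]);
translate([526, 492, 205]) cube([255, 44, 24]);
translate([482, 228, 205]) cube([44, 264, 24]);
translate([781, 228, 205]) cube([44, 264, 24]);


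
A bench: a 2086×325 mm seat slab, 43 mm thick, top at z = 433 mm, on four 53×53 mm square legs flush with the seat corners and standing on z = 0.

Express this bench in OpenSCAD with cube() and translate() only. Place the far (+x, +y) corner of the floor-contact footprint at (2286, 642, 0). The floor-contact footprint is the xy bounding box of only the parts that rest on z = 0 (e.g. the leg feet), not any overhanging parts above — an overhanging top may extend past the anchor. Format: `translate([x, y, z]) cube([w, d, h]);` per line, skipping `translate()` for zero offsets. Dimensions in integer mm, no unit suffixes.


translate([200, 317, 390]) cube([2086, 325, 43]);
translate([200, 317, 0]) cube([53, 53, 390]);
translate([200, 589, 0]) cube([53, 53, 390]);
translate([2233, 317, 0]) cube([53, 53, 390]);
translate([2233, 589, 0]) cube([53, 53, 390]);


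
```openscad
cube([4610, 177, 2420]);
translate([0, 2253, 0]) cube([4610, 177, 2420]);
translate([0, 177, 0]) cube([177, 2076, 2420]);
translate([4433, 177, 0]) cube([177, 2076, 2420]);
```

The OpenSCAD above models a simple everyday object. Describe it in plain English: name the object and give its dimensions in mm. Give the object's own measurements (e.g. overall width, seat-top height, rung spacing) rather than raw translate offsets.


The wall frame of a small rectangular building: four walls, each 2420 mm tall and 177 mm thick, enclosing a footprint 4610 mm (x) by 2430 mm (y) outside-to-outside, with no floor or roof. The front and back walls (the −y and +y sides) span the full width; the two side walls fit between them.


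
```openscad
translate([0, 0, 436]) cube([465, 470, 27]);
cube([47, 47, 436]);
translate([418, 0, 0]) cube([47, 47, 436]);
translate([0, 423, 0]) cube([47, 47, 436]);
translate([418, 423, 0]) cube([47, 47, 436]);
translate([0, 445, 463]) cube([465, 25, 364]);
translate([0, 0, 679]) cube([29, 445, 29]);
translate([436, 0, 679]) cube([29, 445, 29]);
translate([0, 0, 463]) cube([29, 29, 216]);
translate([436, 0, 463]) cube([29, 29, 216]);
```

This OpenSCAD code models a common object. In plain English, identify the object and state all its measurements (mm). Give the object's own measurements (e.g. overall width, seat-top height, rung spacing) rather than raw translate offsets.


A chair. The seat is a 465×470×27 mm slab with its top at z = 463 mm, on four 47×47 mm corner legs (flush with the seat edges, standing on z = 0). A flat backrest 25 mm thick, 364 mm tall, spans the full seat width and rises from the seat top along its +y edge, rear face flush with the rear of the seat. Two armrests of 29×29 mm section run along each side from the seat's front edge to the front of the backrest, top faces 245 mm above the seat top and outer faces flush with the seat's x-edges; a 29×29 mm post under the front of each armrest stands on the seat at the front corner.


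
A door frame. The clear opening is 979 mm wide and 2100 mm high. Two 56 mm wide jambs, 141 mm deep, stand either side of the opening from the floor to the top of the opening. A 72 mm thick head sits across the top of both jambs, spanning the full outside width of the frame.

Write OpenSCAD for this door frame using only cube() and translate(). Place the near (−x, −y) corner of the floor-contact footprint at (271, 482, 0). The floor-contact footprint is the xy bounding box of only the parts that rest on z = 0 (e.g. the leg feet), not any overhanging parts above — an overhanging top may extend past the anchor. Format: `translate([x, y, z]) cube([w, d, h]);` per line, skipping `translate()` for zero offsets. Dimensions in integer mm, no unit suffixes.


translate([271, 482, 0]) cube([56, 141, 2100]);
translate([1306, 482, 0]) cube([56, 141, 2100]);
translate([271, 482, 2100]) cube([1091, 141, 72]);


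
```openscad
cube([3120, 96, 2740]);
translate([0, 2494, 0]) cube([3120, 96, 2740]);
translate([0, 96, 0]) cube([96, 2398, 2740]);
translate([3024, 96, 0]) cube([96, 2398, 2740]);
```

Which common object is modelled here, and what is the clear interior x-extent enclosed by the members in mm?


A house (or room) frame. The interior width is 2928 mm.

Four 2740 mm walls enclosing a rectangle with no floor or roof — a room or house frame. Outside width is 3120 mm and wall thickness is 96 mm, so the interior width is 3120 − 2 × 96 = 2928 mm.


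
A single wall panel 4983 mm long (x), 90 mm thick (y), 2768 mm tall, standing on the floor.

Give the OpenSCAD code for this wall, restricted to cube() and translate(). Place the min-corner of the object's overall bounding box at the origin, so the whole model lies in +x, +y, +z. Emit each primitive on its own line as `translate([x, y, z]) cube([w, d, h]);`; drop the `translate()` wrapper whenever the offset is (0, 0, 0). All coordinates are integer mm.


cube([4983, 90, 2768]);


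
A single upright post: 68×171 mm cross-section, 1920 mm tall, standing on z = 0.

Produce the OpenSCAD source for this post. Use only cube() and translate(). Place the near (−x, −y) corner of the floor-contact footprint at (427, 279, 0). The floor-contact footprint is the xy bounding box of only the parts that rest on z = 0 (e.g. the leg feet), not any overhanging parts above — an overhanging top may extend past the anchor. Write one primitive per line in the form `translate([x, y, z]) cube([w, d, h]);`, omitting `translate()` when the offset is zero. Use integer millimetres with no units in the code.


translate([427, 279, 0]) cube([68, 171, 1920]);


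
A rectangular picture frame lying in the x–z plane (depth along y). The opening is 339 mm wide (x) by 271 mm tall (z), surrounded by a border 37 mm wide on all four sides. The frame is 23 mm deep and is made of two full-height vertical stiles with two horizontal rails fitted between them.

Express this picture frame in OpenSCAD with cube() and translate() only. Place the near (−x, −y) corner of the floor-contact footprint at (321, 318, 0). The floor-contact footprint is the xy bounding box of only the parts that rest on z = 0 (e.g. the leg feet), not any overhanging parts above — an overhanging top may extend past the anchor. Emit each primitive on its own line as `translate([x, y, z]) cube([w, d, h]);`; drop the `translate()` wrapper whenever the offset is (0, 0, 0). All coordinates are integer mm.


translate([321, 318, 0]) cube([37, 23, 345]);
translate([697, 318, 0]) cube([37, 23, 345]);
translate([358, 318, 0]) cube([339, 23, 37]);
translate([358, 318, 308]) cube([339, 23, 37]);


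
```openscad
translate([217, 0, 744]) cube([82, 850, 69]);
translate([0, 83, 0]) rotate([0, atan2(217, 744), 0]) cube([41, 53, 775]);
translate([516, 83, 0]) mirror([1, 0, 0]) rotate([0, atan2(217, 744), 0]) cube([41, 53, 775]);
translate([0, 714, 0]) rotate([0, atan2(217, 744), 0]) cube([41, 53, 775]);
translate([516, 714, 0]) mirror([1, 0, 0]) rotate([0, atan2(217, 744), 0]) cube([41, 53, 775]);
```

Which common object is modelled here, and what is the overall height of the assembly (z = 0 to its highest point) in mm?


A sawhorse. The overall height is 813 mm.

A beam across two mirrored pairs of raked legs — a sawhorse. The beam's underside is at z = 744 (matching the legs' vertical rise in atan2(217, 744)) and the beam is 69 mm tall, so its top is at 744 + 69 = 813 mm. The raked legs top out at the beam's underside, so that is the highest point.


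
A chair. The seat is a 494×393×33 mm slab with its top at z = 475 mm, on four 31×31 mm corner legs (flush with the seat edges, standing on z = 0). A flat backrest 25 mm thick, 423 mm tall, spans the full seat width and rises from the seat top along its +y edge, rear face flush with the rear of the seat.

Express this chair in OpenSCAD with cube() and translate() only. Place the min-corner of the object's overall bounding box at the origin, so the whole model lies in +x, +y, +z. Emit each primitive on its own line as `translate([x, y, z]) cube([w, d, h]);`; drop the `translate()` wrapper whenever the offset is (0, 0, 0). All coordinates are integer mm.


translate([0, 0, 442]) cube([494, 393, 33]);
cube([31, 31, 442]);
translate([463, 0, 0]) cube([31, 31, 442]);
translate([0, 362, 0]) cube([31, 31, 442]);
translate([463, 362, 0]) cube([31, 31, 442]);
translate([0, 368, 475]) cube([494, 25, 423]);


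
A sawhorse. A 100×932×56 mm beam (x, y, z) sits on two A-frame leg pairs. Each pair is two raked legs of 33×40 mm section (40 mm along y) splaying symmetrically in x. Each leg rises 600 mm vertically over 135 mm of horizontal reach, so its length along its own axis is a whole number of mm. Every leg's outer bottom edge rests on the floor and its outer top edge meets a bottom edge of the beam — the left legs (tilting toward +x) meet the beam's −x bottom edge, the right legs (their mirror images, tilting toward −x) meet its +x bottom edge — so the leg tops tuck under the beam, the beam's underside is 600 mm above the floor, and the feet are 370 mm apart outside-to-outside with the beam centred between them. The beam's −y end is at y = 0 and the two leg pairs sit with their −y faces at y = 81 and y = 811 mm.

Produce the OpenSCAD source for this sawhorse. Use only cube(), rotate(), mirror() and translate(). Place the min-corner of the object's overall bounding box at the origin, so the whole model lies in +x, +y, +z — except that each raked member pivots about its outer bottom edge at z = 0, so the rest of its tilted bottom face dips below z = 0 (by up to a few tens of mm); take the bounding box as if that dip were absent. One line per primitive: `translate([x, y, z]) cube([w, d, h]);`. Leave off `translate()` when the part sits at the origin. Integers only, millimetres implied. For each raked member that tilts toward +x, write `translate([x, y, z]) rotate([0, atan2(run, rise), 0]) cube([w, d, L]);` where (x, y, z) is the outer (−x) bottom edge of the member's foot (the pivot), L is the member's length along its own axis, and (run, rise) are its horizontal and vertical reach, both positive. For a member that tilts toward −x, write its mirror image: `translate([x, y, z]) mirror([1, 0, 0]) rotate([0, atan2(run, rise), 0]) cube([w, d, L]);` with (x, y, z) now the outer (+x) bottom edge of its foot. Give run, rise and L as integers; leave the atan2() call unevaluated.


translate([135, 0, 600]) cube([100, 932, 56]);
translate([0, 81, 0]) rotate([0, atan2(135, 600), 0]) cube([33, 40, 615]);
translate([370, 81, 0]) mirror([1, 0, 0]) rotate([0, atan2(135, 600), 0]) cube([33, 40, 615]);
translate([0, 811, 0]) rotate([0, atan2(135, 600), 0]) cube([33, 40, 615]);
translate([370, 811, 0]) mirror([1, 0, 0]) rotate([0, atan2(135, 600), 0]) cube([33, 40, 615]);


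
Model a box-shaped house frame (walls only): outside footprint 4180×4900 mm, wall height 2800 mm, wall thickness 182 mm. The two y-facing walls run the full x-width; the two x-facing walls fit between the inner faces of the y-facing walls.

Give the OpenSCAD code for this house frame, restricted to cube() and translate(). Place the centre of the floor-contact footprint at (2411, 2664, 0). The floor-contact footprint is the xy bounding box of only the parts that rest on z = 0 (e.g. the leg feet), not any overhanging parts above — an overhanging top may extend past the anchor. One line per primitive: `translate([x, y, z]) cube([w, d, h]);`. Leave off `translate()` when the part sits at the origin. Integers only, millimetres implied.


translate([321, 214, 0]) cube([4180, 182, 2800]);
translate([321, 4932, 0]) cube([4180, 182, 2800]);
translate([321, 396, 0]) cube([182, 4536, 2800]);
translate([4319, 396, 0]) cube([182, 4536, 2800]);


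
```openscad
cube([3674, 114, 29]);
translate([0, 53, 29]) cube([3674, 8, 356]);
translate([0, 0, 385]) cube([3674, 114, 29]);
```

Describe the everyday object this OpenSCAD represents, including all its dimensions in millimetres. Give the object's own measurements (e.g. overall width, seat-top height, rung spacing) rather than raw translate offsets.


An I-beam lying along x, 3674 mm long. Overall section height 414 mm. Two flanges 114 mm wide (y) and 29 mm thick, one on the floor and one at the top; a web 8 mm thick runs between them, centred on the flange width.


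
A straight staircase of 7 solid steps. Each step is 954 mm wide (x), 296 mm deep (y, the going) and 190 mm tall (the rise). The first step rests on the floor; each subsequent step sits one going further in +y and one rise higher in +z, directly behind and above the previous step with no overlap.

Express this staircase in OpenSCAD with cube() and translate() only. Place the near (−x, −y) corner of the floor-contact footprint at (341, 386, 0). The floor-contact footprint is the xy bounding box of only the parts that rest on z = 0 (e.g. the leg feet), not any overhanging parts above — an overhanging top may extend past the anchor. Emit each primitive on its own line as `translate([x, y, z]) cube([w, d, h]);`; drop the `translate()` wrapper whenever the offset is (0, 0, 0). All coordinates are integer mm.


translate([341, 386, 0]) cube([954, 296, 190]);
translate([341, 682, 190]) cube([954, 296, 190]);
translate([341, 978, 380]) cube([954, 296, 190]);
translate([341, 1274, 570]) cube([954, 296, 190]);
translate([341, 1570, 760]) cube([954, 296, 190]);
translate([341, 1866, 950]) cube([954, 296, 190]);
translate([341, 2162, 1140]) cube([954, 296, 190]);


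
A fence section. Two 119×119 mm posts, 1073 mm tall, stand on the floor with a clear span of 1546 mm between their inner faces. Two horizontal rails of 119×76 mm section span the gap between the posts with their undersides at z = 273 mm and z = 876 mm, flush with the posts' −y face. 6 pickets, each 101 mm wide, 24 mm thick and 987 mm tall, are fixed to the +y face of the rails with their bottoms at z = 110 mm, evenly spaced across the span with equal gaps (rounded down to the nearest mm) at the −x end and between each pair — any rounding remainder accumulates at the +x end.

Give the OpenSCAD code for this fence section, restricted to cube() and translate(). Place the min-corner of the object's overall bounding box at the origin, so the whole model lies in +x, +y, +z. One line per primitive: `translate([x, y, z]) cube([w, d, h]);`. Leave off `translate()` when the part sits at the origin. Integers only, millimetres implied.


cube([119, 119, 1073]);
translate([1665, 0, 0]) cube([119, 119, 1073]);
translate([119, 0, 273]) cube([1546, 119, 76]);
translate([119, 0, 876]) cube([1546, 119, 76]);
translate([253, 119, 110]) cube([101, 24, 987]);
translate([488, 119, 110]) cube([101, 24, 987]);
translate([723, 119, 110]) cube([101, 24, 987]);
translate([958, 119, 110]) cube([101, 24, 987]);
translate([1193, 119, 110]) cube([101, 24, 987]);
translate([1428, 119, 110]) cube([101, 24, 987]);


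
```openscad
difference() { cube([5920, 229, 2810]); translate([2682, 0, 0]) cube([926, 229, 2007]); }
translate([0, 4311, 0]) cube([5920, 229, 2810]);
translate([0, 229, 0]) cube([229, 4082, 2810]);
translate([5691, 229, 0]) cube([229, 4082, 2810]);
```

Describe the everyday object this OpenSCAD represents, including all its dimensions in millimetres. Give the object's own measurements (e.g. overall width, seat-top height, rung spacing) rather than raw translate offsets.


A single room: four walls, each 2810 mm tall and 229 mm thick, enclosing an outside footprint 5920×4540 mm (x × y), no floor or roof. The front and back walls (−y and +y sides) run the full x-width; the side walls fit between their inner faces. A door opening 926 mm wide and 2007 mm tall is cut through the front wall from the floor up, its −x edge 2682 mm from the wall's −x end.


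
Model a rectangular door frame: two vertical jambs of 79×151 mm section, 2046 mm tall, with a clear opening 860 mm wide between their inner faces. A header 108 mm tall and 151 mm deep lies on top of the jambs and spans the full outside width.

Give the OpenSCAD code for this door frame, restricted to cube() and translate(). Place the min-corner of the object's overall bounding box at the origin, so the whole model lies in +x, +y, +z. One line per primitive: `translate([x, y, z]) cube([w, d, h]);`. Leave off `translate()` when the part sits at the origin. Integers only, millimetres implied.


cube([79, 151, 2046]);
translate([939, 0, 0]) cube([79, 151, 2046]);
translate([0, 0, 2046]) cube([1018, 151, 108]);


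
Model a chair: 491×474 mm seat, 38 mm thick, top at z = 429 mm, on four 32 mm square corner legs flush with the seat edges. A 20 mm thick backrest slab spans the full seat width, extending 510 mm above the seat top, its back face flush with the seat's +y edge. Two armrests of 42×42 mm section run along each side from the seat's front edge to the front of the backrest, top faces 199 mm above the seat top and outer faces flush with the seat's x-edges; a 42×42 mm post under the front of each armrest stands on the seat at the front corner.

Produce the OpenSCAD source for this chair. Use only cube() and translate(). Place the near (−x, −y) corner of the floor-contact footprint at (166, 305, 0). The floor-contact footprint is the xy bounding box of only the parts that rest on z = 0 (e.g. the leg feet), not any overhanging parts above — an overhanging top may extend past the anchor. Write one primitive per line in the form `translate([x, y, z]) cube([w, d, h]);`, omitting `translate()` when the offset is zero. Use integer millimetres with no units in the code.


// leg_h = 429 - 38 = 391
// arm post h = 199 - 42 = 157
translate([166, 305, 391]) cube([491, 474, 38]);
translate([166, 305, 0]) cube([32, 32, 391]);
translate([625, 305, 0]) cube([32, 32, 391]);
translate([166, 747, 0]) cube([32, 32, 391]);
translate([625, 747, 0]) cube([32, 32, 391]);
translate([166, 759, 429]) cube([491, 20, 510]);
translate([166, 305, 586]) cube([42, 454, 42]);
translate([615, 305, 586]) cube([42, 454, 42]);
translate([166, 305, 429]) cube([42, 42, 157]);
translate([615, 305, 429]) cube([42, 42, 157]);


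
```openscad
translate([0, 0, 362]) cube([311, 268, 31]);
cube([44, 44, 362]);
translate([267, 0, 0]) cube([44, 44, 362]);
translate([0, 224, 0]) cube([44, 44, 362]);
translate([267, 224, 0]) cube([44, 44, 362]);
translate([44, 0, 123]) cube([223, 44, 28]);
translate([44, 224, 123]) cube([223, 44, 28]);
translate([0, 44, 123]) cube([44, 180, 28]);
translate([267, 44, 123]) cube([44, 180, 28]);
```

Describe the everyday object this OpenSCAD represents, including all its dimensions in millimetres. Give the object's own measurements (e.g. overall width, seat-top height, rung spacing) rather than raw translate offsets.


A simple wooden stool: a rectangular seat 311 mm (x) by 268 mm (y), 31 mm thick, top face at z = 393 mm, on four square legs, each 44×44 mm in cross-section. The legs rest on z = 0, each flush with a corner of the seat. Four stretchers, 44 mm wide and 28 mm tall, connect adjacent legs with their undersides at z = 123 mm, each running between the inner faces of the legs it joins and aligned with the legs' outer faces on the other axis.


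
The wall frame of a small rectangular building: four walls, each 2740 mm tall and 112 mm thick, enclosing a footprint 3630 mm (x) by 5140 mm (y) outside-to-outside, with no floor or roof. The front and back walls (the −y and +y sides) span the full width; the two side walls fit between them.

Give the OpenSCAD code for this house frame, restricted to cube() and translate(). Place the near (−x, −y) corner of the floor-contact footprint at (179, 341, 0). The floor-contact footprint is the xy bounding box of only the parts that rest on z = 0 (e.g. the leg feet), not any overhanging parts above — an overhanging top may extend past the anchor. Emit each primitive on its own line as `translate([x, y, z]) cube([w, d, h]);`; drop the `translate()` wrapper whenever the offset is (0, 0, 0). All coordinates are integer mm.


translate([179, 341, 0]) cube([3630, 112, 2740]);
translate([179, 5369, 0]) cube([3630, 112, 2740]);
translate([179, 453, 0]) cube([112, 4916, 2740]);
translate([3697, 453, 0]) cube([112, 4916, 2740]);


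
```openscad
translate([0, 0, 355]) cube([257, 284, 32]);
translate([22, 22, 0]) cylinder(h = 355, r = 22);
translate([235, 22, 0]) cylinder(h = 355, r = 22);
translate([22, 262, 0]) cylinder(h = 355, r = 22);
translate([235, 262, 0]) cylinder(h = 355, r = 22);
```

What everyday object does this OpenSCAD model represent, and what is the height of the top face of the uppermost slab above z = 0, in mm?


A stool. The seat height is 387 mm.

A 257×284×32 slab at z = 355 on four corner cylinders — a stool. The seat top is 355 + 32 = 387 mm.


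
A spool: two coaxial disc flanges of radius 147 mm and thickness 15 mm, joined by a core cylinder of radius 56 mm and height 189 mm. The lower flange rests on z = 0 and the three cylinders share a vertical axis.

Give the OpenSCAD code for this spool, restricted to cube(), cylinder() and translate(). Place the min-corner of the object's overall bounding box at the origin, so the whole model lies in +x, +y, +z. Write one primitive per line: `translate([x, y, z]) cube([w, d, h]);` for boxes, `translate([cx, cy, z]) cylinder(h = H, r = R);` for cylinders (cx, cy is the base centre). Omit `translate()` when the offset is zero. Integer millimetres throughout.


translate([147, 147, 0]) cylinder(h = 15, r = 147);
translate([147, 147, 15]) cylinder(h = 189, r = 56);
translate([147, 147, 204]) cylinder(h = 15, r = 147);


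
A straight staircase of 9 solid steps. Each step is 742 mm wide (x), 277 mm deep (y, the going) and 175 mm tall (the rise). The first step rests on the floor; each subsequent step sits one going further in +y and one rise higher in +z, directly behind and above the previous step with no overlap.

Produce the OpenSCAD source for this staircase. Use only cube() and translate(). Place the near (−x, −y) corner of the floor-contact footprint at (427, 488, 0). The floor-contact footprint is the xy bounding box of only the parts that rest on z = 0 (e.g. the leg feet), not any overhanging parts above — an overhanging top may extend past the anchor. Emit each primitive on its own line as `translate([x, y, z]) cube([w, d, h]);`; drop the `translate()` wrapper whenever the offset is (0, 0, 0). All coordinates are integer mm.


translate([427, 488, 0]) cube([742, 277, 175]);
translate([427, 765, 175]) cube([742, 277, 175]);
translate([427, 1042, 350]) cube([742, 277, 175]);
translate([427, 1319, 525]) cube([742, 277, 175]);
translate([427, 1596, 700]) cube([742, 277, 175]);
translate([427, 1873, 875]) cube([742, 277, 175]);
translate([427, 2150, 1050]) cube([742, 277, 175]);
translate([427, 2427, 1225]) cube([742, 277, 175]);
translate([427, 2704, 1400]) cube([742, 277, 175]);


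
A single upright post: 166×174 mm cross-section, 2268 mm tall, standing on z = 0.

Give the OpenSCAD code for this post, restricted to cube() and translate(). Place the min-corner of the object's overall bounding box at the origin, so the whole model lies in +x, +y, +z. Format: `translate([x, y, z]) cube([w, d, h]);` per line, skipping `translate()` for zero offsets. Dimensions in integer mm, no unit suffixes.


cube([166, 174, 2268]);


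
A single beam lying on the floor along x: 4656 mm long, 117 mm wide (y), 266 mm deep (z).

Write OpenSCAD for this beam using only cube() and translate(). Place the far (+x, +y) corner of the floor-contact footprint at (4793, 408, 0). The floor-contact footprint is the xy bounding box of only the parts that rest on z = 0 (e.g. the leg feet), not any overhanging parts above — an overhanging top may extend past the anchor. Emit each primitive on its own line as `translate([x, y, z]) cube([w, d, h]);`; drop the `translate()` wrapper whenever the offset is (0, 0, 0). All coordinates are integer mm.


translate([137, 291, 0]) cube([4656, 117, 266]);


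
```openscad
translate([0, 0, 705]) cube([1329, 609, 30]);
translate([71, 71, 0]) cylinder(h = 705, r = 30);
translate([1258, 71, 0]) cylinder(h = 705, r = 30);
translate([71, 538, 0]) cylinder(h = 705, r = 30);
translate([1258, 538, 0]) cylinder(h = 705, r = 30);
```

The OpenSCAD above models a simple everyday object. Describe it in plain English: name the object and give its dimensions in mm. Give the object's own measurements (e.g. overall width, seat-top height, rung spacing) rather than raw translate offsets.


A table: top 1329 mm (x) × 609 mm (y), 30 mm thick, upper face at z = 735 mm, on four round legs of 60 mm diameter, each leg's bounding box inset 41 mm from the nearest pair of top edges from z = 0 to the bottom of the top.


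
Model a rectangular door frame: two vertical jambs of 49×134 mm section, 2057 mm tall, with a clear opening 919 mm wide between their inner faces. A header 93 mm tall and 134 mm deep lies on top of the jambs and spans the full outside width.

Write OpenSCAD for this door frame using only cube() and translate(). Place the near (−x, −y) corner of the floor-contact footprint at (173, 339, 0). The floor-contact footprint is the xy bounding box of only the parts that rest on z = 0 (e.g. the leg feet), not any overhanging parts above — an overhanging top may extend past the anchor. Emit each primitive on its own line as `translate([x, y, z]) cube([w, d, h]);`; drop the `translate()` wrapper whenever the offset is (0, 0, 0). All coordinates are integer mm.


translate([173, 339, 0]) cube([49, 134, 2057]);
translate([1141, 339, 0]) cube([49, 134, 2057]);
translate([173, 339, 2057]) cube([1017, 134, 93]);


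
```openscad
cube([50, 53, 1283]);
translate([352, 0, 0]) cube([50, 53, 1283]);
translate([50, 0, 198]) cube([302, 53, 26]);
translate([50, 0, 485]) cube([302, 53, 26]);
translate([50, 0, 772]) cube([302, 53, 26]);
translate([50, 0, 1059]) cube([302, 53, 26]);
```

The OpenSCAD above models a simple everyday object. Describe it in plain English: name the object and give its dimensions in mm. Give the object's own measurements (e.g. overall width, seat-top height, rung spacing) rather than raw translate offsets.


A straight ladder. Two 50×53 mm vertical rails, 1283 mm tall, stand 402 mm apart (outside-to-outside) with their front faces coplanar on the −y side. 4 rungs, each 53 mm deep and 26 mm tall, span between the inner faces of the rails, front faces flush with the rails. The lowest rung's underside is at z = 198 mm and rungs are spaced 287 mm apart (underside to underside).


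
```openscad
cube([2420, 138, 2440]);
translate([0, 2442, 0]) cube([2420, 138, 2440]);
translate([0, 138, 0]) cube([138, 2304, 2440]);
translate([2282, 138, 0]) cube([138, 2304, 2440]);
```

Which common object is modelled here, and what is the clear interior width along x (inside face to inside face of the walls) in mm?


A house (or room) frame. The interior width is 2144 mm.

Four 2440 mm walls enclosing a rectangle with no floor or roof — a room or house frame. Outside width is 2420 mm and wall thickness is 138 mm, so the interior width is 2420 − 2 × 138 = 2144 mm.


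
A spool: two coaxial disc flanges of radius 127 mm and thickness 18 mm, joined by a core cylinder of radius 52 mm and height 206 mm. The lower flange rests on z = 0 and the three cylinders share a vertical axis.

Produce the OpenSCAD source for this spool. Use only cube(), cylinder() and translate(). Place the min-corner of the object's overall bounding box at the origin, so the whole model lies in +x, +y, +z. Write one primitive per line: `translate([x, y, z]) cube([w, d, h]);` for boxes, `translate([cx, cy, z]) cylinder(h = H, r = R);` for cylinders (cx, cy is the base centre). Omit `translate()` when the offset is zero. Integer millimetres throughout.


translate([127, 127, 0]) cylinder(h = 18, r = 127);
translate([127, 127, 18]) cylinder(h = 206, r = 52);
translate([127, 127, 224]) cylinder(h = 18, r = 127);


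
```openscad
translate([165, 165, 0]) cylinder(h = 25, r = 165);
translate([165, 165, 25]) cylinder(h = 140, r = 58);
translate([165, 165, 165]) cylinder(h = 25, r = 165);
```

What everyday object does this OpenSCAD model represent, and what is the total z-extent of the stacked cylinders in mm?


A spool. The overall height is 190 mm.

Three coaxial cylinders, large–small–large — a spool. Two 25 mm flanges and a 140 mm core give 25 + 140 + 25 = 190 mm.


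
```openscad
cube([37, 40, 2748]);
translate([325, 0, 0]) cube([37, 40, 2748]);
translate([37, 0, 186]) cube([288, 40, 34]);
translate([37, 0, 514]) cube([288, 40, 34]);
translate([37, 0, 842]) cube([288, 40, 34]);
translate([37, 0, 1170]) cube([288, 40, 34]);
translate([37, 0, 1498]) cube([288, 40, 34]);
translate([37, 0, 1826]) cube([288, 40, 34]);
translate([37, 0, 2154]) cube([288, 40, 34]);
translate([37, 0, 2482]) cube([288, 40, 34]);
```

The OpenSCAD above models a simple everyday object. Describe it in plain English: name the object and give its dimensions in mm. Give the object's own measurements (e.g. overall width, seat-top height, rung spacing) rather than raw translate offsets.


A straight ladder. Two 37×40 mm vertical rails, 2748 mm tall, stand 362 mm apart (outside-to-outside) with their front faces coplanar on the −y side. 8 rungs, each 40 mm deep and 34 mm tall, span between the inner faces of the rails, front faces flush with the rails. The lowest rung's underside is at z = 186 mm and rungs are spaced 328 mm apart (underside to underside).


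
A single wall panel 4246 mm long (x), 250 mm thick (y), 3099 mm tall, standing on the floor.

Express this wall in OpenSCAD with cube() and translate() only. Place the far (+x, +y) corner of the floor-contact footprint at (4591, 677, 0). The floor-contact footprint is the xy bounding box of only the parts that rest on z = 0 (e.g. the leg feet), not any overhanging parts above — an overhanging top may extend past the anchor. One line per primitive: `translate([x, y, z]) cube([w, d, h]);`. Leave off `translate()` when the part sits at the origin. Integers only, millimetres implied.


translate([345, 427, 0]) cube([4246, 250, 3099]);


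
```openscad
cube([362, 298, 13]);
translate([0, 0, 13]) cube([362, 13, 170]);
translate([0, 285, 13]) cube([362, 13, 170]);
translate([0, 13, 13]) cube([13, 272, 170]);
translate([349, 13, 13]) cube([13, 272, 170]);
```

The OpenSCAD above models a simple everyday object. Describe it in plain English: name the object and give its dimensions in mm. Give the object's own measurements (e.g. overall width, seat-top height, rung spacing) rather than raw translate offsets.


An open-topped rectangular box: outside dimensions 362×298×183 mm, with a uniform wall and base thickness of 13 mm. The base is a full 362×298 slab on the floor; four walls sit on top of the base. The front and back walls (the −y and +y sides) span the full width; the two side walls fit between them.


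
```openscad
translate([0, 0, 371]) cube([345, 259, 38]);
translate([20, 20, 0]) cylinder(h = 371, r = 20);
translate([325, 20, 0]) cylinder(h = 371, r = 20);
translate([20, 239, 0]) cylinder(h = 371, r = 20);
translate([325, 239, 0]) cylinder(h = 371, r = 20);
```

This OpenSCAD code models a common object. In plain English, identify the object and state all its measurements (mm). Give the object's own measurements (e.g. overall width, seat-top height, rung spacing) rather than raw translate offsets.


A simple wooden stool: a rectangular seat 345 mm (x) by 259 mm (y), 38 mm thick, top face at z = 409 mm, on four round legs, each 40 mm in diameter. The legs rest on z = 0, each leg's axis is inset half a diameter from the nearest pair of seat edges (so the leg's bounding box is flush with the corner).


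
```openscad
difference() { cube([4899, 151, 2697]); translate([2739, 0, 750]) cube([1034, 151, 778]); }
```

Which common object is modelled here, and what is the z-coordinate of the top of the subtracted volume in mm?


A wall with a window opening. The window head height is 1528 mm.

A wall with a rectangular opening subtracted — a window. Sill at z = 750, opening 778 mm tall, so the head is at 750 + 778 = 1528 mm.


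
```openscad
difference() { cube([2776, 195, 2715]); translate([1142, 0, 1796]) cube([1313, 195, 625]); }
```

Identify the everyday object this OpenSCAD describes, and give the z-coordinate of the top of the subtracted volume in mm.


A wall with a window opening. The window head height is 2421 mm.

A wall with a rectangular opening subtracted — a window. Sill at z = 1796, opening 625 mm tall, so the head is at 1796 + 625 = 2421 mm.


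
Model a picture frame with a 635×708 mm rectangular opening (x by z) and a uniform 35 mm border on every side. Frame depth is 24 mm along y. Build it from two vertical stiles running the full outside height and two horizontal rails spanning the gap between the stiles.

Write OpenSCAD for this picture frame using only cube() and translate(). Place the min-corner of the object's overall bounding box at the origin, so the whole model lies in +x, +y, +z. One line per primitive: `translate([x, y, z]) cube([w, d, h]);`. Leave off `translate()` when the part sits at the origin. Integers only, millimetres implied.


cube([35, 24, 778]);
translate([670, 0, 0]) cube([35, 24, 778]);
translate([35, 0, 0]) cube([635, 24, 35]);
translate([35, 0, 743]) cube([635, 24, 35]);
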